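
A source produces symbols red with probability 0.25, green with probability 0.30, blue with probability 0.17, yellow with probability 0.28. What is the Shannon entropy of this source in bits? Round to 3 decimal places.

1.970 bits

H = −Σ pᵢ log₂ pᵢ.
−0.25·log₂(0.25) = 0.5000
−0.30·log₂(0.30) = 0.5211
−0.17·log₂(0.17) = 0.4346
−0.28·log₂(0.28) = 0.5142
Sum ≈ 1.9699 → 1.970 bits.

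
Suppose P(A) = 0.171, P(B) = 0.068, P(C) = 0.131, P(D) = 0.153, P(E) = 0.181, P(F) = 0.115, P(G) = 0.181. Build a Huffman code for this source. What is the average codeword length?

2.819 bits/symbol

Repeatedly combine the two least-probable nodes; the expected code length is the sum of the merged weights.
merge 17/250 + 23/200 → 183/1000
merge 131/1000 + 153/1000 → 71/250
merge 171/1000 + 181/1000 → 44/125
merge 181/1000 + 183/1000 → 91/250
merge 71/250 + 44/125 → 159/250
merge 91/250 + 159/250 → 1
L = 183/1000 + 71/250 + 44/125 + 91/250 + 159/250 + 1 = 2819/1000 = 2.819 bits/symbol.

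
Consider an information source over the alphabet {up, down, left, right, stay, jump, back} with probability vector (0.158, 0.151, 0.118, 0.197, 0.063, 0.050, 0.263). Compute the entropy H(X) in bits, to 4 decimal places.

H = −Σ pᵢ log₂ pᵢ.
−0.158·log₂(0.158) = 0.4206
−0.151·log₂(0.151) = 0.4118
−0.118·log₂(0.118) = 0.3638
−0.197·log₂(0.197) = 0.4617
−0.063·log₂(0.063) = 0.2513
−0.050·log₂(0.050) = 0.2161
−0.263·log₂(0.263) = 0.5068
Sum ≈ 2.6321 → 2.6321 bits.

2.6321 bits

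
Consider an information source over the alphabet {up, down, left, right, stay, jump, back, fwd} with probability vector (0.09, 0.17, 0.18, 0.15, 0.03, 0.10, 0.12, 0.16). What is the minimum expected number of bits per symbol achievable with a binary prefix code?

2.94 bits/symbol

Repeatedly combine the two least-probable nodes; the expected code length is the sum of the merged weights.
merge 3/100 + 9/100 → 3/25
merge 1/10 + 3/25 → 11/50
merge 3/25 + 3/20 → 27/100
merge 4/25 + 17/100 → 33/100
merge 9/50 + 11/50 → 2/5
merge 27/100 + 33/100 → 3/5
merge 2/5 + 3/5 → 1
L = 3/25 + 11/50 + 27/100 + 33/100 + 2/5 + 3/5 + 1 = 147/50 = 2.94 bits/symbol.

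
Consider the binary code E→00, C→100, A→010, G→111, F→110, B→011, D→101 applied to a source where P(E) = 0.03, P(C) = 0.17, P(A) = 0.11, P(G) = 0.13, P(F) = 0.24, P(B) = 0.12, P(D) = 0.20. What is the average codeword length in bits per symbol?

2.97 bits/symbol

L̄ = Σ pᵢ·ℓᵢ = 0.03·2 + 0.17·3 + 0.11·3 + 0.13·3 + 0.24·3 + 0.12·3 + 0.20·3 = 2.97 bits/symbol.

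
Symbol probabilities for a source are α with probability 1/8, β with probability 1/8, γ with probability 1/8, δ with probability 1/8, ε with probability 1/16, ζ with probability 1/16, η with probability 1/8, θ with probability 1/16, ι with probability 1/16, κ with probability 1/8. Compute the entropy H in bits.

3.25 bits

Each probability is a power of 1/2, so log₂(1/p) is an integer.
H = Σ p·log₂(1/p) = 1/8·3 + 1/8·3 + 1/8·3 + 1/8·3 + 1/16·4 + 1/16·4 + 1/8·3 + 1/16·4 + 1/16·4 + 1/8·3 = 3.25 bits.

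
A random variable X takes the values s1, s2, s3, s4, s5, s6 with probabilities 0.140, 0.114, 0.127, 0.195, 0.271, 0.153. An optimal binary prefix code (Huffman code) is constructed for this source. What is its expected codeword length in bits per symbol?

2.534 bits/symbol

Repeatedly combine the two least-probable nodes; the expected code length is the sum of the merged weights.
merge 57/500 + 127/1000 → 241/1000
merge 7/50 + 153/1000 → 293/1000
merge 39/200 + 241/1000 → 109/250
merge 271/1000 + 293/1000 → 141/250
merge 109/250 + 141/250 → 1
L = 241/1000 + 293/1000 + 109/250 + 141/250 + 1 = 1267/500 = 2.534 bits/symbol.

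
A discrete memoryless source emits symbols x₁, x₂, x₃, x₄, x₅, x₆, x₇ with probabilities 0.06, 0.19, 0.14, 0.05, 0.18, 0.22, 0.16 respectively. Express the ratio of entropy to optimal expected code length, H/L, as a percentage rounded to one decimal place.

Entropy H = −Σ p log₂ p ≈ 2.6609 bits.
Huffman merges: 1/20+3/50→11/100; 11/100+7/50→1/4; 4/25+9/50→17/50; 19/100+11/50→41/100; 1/4+17/50→59/100; 41/100+59/100→1. L = 27/10 ≈ 2.7000.
Efficiency = H/L = 2.6609/2.7000 = 98.6%.

98.6%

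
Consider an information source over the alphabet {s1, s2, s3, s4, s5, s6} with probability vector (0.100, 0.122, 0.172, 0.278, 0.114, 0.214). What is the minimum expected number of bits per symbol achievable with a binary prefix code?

Repeatedly combine the two least-probable nodes; the expected code length is the sum of the merged weights.
merge 1/10 + 57/500 → 107/500
merge 61/500 + 43/250 → 147/500
merge 107/500 + 107/500 → 107/250
merge 139/500 + 147/500 → 143/250
merge 107/250 + 143/250 → 1
L = 107/500 + 147/500 + 107/250 + 143/250 + 1 = 627/250 = 2.508 bits/symbol.

2.508 bits/symbol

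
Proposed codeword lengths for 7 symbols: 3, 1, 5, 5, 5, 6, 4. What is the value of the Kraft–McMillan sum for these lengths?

With common denominator 2^6 = 64: Σ 2^(−ℓᵢ) = 8/64 + 32/64 + 2/64 + 2/64 + 2/64 + 1/64 + 4/64 = 51/64 = 0.796875.

0.796875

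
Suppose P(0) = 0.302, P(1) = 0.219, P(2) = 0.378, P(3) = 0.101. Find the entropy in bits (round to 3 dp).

H = −Σ pᵢ log₂ pᵢ.
−0.302·log₂(0.302) = 0.5217
−0.219·log₂(0.219) = 0.4798
−0.378·log₂(0.378) = 0.5305
−0.101·log₂(0.101) = 0.3341
Sum ≈ 1.8661 → 1.866 bits.

1.866 bits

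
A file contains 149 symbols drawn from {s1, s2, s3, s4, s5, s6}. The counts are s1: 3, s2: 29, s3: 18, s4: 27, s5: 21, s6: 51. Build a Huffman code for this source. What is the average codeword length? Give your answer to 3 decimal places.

Probabilities are the counts divided by 149.
Repeatedly combine the two least-probable nodes; the expected code length is the sum of the merged weights.
merge 3/149 + 18/149 → 21/149
merge 21/149 + 21/149 → 42/149
merge 27/149 + 29/149 → 56/149
merge 42/149 + 51/149 → 93/149
merge 56/149 + 93/149 → 1
L = 21/149 + 42/149 + 56/149 + 93/149 + 1 = 361/149 ≈ 2.423 bits/symbol.

2.423 bits/symbol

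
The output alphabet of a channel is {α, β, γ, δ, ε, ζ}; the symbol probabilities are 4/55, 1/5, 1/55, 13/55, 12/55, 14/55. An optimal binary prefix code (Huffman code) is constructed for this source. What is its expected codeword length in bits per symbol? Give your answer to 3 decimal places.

2.382 bits/symbol

Repeatedly combine the two least-probable nodes; the expected code length is the sum of the merged weights.
merge 1/55 + 4/55 → 1/11
merge 1/11 + 1/5 → 16/55
merge 12/55 + 13/55 → 5/11
merge 14/55 + 16/55 → 6/11
merge 5/11 + 6/11 → 1
L = 1/11 + 16/55 + 5/11 + 6/11 + 1 = 131/55 ≈ 2.382 bits/symbol.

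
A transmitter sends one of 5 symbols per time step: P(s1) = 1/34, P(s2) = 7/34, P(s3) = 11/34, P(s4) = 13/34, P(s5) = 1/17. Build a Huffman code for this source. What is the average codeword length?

2 bits/symbol

Repeatedly combine the two least-probable nodes; the expected code length is the sum of the merged weights.
merge 1/34 + 1/17 → 3/34
merge 3/34 + 7/34 → 5/17
merge 5/17 + 11/34 → 21/34
merge 13/34 + 21/34 → 1
L = 3/34 + 5/17 + 21/34 + 1 = 2 bits/symbol.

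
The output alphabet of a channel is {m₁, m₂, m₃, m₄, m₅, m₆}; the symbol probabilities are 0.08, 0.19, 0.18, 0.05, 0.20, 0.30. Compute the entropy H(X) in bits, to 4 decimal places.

2.3936 bits

H = −Σ pᵢ log₂ pᵢ.
−0.08·log₂(0.08) = 0.2915
−0.19·log₂(0.19) = 0.4552
−0.18·log₂(0.18) = 0.4453
−0.05·log₂(0.05) = 0.2161
−0.20·log₂(0.20) = 0.4644
−0.30·log₂(0.30) = 0.5211
Sum ≈ 2.3936 → 2.3936 bits.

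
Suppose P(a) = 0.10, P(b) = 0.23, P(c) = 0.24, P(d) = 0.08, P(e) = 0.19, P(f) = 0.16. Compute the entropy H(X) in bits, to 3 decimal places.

2.484 bits

H = −Σ pᵢ log₂ pᵢ.
−0.10·log₂(0.10) = 0.3322
−0.23·log₂(0.23) = 0.4877
−0.24·log₂(0.24) = 0.4941
−0.08·log₂(0.08) = 0.2915
−0.19·log₂(0.19) = 0.4552
−0.16·log₂(0.16) = 0.4230
Sum ≈ 2.4837 → 2.484 bits.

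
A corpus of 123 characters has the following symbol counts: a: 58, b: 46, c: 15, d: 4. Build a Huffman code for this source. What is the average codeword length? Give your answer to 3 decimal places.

Probabilities are the counts divided by 123.
Repeatedly combine the two least-probable nodes; the expected code length is the sum of the merged weights.
merge 4/123 + 5/41 → 19/123
merge 19/123 + 46/123 → 65/123
merge 58/123 + 65/123 → 1
L = 19/123 + 65/123 + 1 = 69/41 ≈ 1.683 bits/symbol.

1.683 bits/symbol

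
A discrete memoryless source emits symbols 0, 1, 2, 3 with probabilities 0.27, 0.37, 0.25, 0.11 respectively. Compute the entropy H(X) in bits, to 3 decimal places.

H = −Σ pᵢ log₂ pᵢ.
−0.27·log₂(0.27) = 0.5100
−0.37·log₂(0.37) = 0.5307
−0.25·log₂(0.25) = 0.5000
−0.11·log₂(0.11) = 0.3503
Sum ≈ 1.8910 → 1.891 bits.

1.891 bits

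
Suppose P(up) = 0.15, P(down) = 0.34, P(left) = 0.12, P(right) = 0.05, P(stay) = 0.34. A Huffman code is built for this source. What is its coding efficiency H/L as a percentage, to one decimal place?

Entropy H = −Σ p log₂ p ≈ 2.0521 bits.
Huffman merges: 1/20+3/25→17/100; 3/20+17/100→8/25; 8/25+17/50→33/50; 17/50+33/50→1. L = 43/20 ≈ 2.1500.
Efficiency = H/L = 2.0521/2.1500 = 95.4%.

95.4%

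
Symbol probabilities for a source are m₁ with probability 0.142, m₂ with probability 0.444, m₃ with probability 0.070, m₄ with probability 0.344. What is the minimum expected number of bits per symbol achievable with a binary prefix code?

1.768 bits/symbol

Repeatedly combine the two least-probable nodes; the expected code length is the sum of the merged weights.
merge 7/100 + 71/500 → 53/250
merge 53/250 + 43/125 → 139/250
merge 111/250 + 139/250 → 1
L = 53/250 + 139/250 + 1 = 221/125 = 1.768 bits/symbol.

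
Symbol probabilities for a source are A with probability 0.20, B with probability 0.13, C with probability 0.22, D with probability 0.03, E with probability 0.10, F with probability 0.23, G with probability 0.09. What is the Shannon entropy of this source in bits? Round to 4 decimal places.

2.6119 bits

H = −Σ pᵢ log₂ pᵢ.
−0.20·log₂(0.20) = 0.4644
−0.13·log₂(0.13) = 0.3826
−0.22·log₂(0.22) = 0.4806
−0.03·log₂(0.03) = 0.1518
−0.10·log₂(0.10) = 0.3322
−0.23·log₂(0.23) = 0.4877
−0.09·log₂(0.09) = 0.3127
Sum ≈ 2.6119 → 2.6119 bits.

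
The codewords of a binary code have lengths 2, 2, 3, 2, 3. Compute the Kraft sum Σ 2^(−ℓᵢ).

With common denominator 2^3 = 8: Σ 2^(−ℓᵢ) = 2/8 + 2/8 + 1/8 + 2/8 + 1/8 = 8/8 = 1.

1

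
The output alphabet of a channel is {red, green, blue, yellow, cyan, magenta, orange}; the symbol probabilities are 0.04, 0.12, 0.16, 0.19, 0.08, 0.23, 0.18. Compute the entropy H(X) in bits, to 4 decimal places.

2.6555 bits

H = −Σ pᵢ log₂ pᵢ.
−0.04·log₂(0.04) = 0.1858
−0.12·log₂(0.12) = 0.3671
−0.16·log₂(0.16) = 0.4230
−0.19·log₂(0.19) = 0.4552
−0.08·log₂(0.08) = 0.2915
−0.23·log₂(0.23) = 0.4877
−0.18·log₂(0.18) = 0.4453
Sum ≈ 2.6555 → 2.6555 bits.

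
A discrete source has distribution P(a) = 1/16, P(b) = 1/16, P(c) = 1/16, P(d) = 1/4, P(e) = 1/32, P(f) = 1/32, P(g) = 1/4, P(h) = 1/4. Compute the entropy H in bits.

Each probability is a power of 1/2, so log₂(1/p) is an integer.
H = Σ p·log₂(1/p) = 1/16·4 + 1/16·4 + 1/16·4 + 1/4·2 + 1/32·5 + 1/32·5 + 1/4·2 + 1/4·2 = 2.5625 bits.

2.5625 bits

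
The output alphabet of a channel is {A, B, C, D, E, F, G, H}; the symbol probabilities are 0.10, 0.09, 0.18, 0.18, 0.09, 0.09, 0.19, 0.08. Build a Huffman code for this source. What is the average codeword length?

2.98 bits/symbol

Repeatedly combine the two least-probable nodes; the expected code length is the sum of the merged weights.
merge 2/25 + 9/100 → 17/100
merge 9/100 + 9/100 → 9/50
merge 1/10 + 17/100 → 27/100
merge 9/50 + 9/50 → 9/25
merge 9/50 + 19/100 → 37/100
merge 27/100 + 9/25 → 63/100
merge 37/100 + 63/100 → 1
L = 17/100 + 9/50 + 27/100 + 9/25 + 37/100 + 63/100 + 1 = 149/50 = 2.98 bits/symbol.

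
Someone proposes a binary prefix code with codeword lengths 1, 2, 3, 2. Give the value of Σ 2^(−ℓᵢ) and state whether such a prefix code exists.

With common denominator 2^3 = 8: Σ 2^(−ℓᵢ) = 4/8 + 2/8 + 1/8 + 2/8 = 9/8 = 1.125.
Kraft's inequality requires Σ ≤ 1; here Σ = 1.125 > 1, so no such prefix code exists.

1.125; no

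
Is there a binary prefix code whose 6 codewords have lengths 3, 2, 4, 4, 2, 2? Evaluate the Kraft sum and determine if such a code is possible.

With common denominator 2^4 = 16: Σ 2^(−ℓᵢ) = 2/16 + 4/16 + 1/16 + 1/16 + 4/16 + 4/16 = 16/16 = 1.
Kraft's inequality requires Σ ≤ 1; here Σ = 1 ≤ 1, so such a prefix code exists.

1; yes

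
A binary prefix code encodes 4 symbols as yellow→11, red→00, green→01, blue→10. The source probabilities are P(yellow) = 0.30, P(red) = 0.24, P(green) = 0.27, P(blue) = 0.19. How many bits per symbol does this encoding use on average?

2 bits/symbol

L̄ = Σ pᵢ·ℓᵢ = 0.30·2 + 0.24·2 + 0.27·2 + 0.19·2 = 2 bits/symbol.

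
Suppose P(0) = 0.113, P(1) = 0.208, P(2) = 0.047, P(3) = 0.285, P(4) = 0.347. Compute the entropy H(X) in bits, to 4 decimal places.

H = −Σ pᵢ log₂ pᵢ.
−0.113·log₂(0.113) = 0.3555
−0.208·log₂(0.208) = 0.4712
−0.047·log₂(0.047) = 0.2073
−0.285·log₂(0.285) = 0.5161
−0.347·log₂(0.347) = 0.5299
Sum ≈ 2.0800 → 2.0800 bits.

2.0800 bits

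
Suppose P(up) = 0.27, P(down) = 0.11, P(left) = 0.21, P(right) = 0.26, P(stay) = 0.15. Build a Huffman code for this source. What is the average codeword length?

Repeatedly combine the two least-probable nodes; the expected code length is the sum of the merged weights.
merge 11/100 + 3/20 → 13/50
merge 21/100 + 13/50 → 47/100
merge 13/50 + 27/100 → 53/100
merge 47/100 + 53/100 → 1
L = 13/50 + 47/100 + 53/100 + 1 = 113/50 = 2.26 bits/symbol.

2.26 bits/symbol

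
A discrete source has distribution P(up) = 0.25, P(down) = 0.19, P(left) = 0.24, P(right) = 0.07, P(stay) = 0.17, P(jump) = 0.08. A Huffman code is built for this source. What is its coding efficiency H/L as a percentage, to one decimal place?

98.9%

Entropy H = −Σ p log₂ p ≈ 2.4440 bits.
Huffman merges: 7/100+2/25→3/20; 3/20+17/100→8/25; 19/100+6/25→43/100; 1/4+8/25→57/100; 43/100+57/100→1. L = 247/100 ≈ 2.4700.
Efficiency = H/L = 2.4440/2.4700 = 98.9%.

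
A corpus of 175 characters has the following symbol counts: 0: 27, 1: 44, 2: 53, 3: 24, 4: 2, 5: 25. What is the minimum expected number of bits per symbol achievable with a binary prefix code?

Probabilities are the counts divided by 175.
Repeatedly combine the two least-probable nodes; the expected code length is the sum of the merged weights.
merge 2/175 + 24/175 → 26/175
merge 1/7 + 26/175 → 51/175
merge 27/175 + 44/175 → 71/175
merge 51/175 + 53/175 → 104/175
merge 71/175 + 104/175 → 1
L = 26/175 + 51/175 + 71/175 + 104/175 + 1 = 61/25 = 2.44 bits/symbol.

2.44 bits/symbol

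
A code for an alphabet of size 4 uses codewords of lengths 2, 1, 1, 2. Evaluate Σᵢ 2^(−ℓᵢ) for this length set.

With common denominator 2^2 = 4: Σ 2^(−ℓᵢ) = 1/4 + 2/4 + 2/4 + 1/4 = 6/4 = 1.5.

1.5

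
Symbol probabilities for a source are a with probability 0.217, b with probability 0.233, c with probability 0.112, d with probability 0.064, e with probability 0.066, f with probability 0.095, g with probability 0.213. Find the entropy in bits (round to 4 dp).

H = −Σ pᵢ log₂ pᵢ.
−0.217·log₂(0.217) = 0.4783
−0.233·log₂(0.233) = 0.4897
−0.112·log₂(0.112) = 0.3537
−0.064·log₂(0.064) = 0.2538
−0.066·log₂(0.066) = 0.2588
−0.095·log₂(0.095) = 0.3226
−0.213·log₂(0.213) = 0.4752
Sum ≈ 2.6322 → 2.6322 bits.

2.6322 bits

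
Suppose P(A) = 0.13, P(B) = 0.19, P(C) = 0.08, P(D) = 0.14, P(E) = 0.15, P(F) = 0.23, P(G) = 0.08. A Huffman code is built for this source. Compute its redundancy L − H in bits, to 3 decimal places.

Entropy H = −Σ p log₂ p ≈ 2.7162 bits.
Huffman merges: 2/25+2/25→4/25; 13/100+7/50→27/100; 3/20+4/25→31/100; 19/100+23/100→21/50; 27/100+31/100→29/50; 21/50+29/50→1. L = 137/50 ≈ 2.7400.
L − H = 2.7400 − 2.7162 = 0.024 bits.

0.024 bits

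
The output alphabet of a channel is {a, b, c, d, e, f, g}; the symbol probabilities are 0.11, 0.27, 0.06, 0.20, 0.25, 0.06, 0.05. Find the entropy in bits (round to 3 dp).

2.528 bits

H = −Σ pᵢ log₂ pᵢ.
−0.11·log₂(0.11) = 0.3503
−0.27·log₂(0.27) = 0.5100
−0.06·log₂(0.06) = 0.2435
−0.20·log₂(0.20) = 0.4644
−0.25·log₂(0.25) = 0.5000
−0.06·log₂(0.06) = 0.2435
−0.05·log₂(0.05) = 0.2161
Sum ≈ 2.5279 → 2.528 bits.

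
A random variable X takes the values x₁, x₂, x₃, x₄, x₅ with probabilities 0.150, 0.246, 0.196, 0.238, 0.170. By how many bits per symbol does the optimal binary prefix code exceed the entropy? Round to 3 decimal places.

Entropy H = −Σ p log₂ p ≈ 2.2966 bits.
Huffman merges: 3/20+17/100→8/25; 49/250+119/500→217/500; 123/500+8/25→283/500; 217/500+283/500→1. L = 58/25 ≈ 2.3200.
L − H = 2.3200 − 2.2966 = 0.023 bits.

0.023 bits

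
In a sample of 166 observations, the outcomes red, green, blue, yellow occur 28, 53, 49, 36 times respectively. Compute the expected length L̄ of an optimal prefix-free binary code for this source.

Probabilities are the counts divided by 166.
Repeatedly combine the two least-probable nodes; the expected code length is the sum of the merged weights.
merge 14/83 + 18/83 → 32/83
merge 49/166 + 53/166 → 51/83
merge 32/83 + 51/83 → 1
L = 32/83 + 51/83 + 1 = 2 bits/symbol.

2 bits/symbol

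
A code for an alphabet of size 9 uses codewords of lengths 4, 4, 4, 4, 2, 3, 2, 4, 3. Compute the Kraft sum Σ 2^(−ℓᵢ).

With common denominator 2^4 = 16: Σ 2^(−ℓᵢ) = 1/16 + 1/16 + 1/16 + 1/16 + 4/16 + 2/16 + 4/16 + 1/16 + 2/16 = 17/16 = 1.0625.

1.0625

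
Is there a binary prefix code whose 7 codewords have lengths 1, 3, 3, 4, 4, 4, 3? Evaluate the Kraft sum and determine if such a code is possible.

1.0625; no

With common denominator 2^4 = 16: Σ 2^(−ℓᵢ) = 8/16 + 2/16 + 2/16 + 1/16 + 1/16 + 1/16 + 2/16 = 17/16 = 1.0625.
Kraft's inequality requires Σ ≤ 1; here Σ = 1.0625 > 1, so no such prefix code exists.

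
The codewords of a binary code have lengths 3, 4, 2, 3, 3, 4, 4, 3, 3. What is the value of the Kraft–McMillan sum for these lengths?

1.0625

With common denominator 2^4 = 16: Σ 2^(−ℓᵢ) = 2/16 + 1/16 + 4/16 + 2/16 + 2/16 + 1/16 + 1/16 + 2/16 + 2/16 = 17/16 = 1.0625.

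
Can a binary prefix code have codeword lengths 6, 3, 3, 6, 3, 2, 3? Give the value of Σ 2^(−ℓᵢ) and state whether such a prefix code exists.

0.78125; yes

With common denominator 2^6 = 64: Σ 2^(−ℓᵢ) = 1/64 + 8/64 + 8/64 + 1/64 + 8/64 + 16/64 + 8/64 = 50/64 = 0.78125.
Kraft's inequality requires Σ ≤ 1; here Σ = 0.78125 ≤ 1, so such a prefix code exists.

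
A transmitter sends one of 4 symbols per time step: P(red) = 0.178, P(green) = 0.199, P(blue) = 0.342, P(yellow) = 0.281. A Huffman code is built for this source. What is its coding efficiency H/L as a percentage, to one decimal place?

97.5%

Entropy H = −Σ p log₂ p ≈ 1.9507 bits.
Huffman merges: 89/500+199/1000→377/1000; 281/1000+171/500→623/1000; 377/1000+623/1000→1. L = 2 ≈ 2.0000.
Efficiency = H/L = 1.9507/2.0000 = 97.5%.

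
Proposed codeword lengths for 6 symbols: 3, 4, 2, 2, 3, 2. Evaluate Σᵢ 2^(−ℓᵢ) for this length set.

1.0625

With common denominator 2^4 = 16: Σ 2^(−ℓᵢ) = 2/16 + 1/16 + 4/16 + 4/16 + 2/16 + 4/16 = 17/16 = 1.0625.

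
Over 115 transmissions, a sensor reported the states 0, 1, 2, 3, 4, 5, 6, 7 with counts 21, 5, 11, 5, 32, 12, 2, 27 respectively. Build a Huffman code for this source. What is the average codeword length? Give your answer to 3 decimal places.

2.652 bits/symbol

Probabilities are the counts divided by 115.
Repeatedly combine the two least-probable nodes; the expected code length is the sum of the merged weights.
merge 2/115 + 1/23 → 7/115
merge 1/23 + 7/115 → 12/115
merge 11/115 + 12/115 → 1/5
merge 12/115 + 21/115 → 33/115
merge 1/5 + 27/115 → 10/23
merge 32/115 + 33/115 → 13/23
merge 10/23 + 13/23 → 1
L = 7/115 + 12/115 + 1/5 + 33/115 + 10/23 + 13/23 + 1 = 61/23 ≈ 2.652 bits/symbol.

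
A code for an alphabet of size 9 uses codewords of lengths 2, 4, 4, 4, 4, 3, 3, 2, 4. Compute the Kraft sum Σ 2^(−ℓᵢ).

1.0625

With common denominator 2^4 = 16: Σ 2^(−ℓᵢ) = 4/16 + 1/16 + 1/16 + 1/16 + 1/16 + 2/16 + 2/16 + 4/16 + 1/16 = 17/16 = 1.0625.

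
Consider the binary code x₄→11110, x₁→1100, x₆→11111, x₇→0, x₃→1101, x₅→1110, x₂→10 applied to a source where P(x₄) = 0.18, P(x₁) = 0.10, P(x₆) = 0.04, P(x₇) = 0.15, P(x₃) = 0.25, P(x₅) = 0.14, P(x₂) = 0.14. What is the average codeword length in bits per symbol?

L̄ = Σ pᵢ·ℓᵢ = 0.18·5 + 0.10·4 + 0.04·5 + 0.15·1 + 0.25·4 + 0.14·4 + 0.14·2 = 3.49 bits/symbol.

3.49 bits/symbol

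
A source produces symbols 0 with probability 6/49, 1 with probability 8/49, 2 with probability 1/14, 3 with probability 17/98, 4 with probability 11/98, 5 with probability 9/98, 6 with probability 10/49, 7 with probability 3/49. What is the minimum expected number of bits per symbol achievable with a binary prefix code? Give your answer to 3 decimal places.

2.929 bits/symbol

Repeatedly combine the two least-probable nodes; the expected code length is the sum of the merged weights.
merge 3/49 + 1/14 → 13/98
merge 9/98 + 11/98 → 10/49
merge 6/49 + 13/98 → 25/98
merge 8/49 + 17/98 → 33/98
merge 10/49 + 10/49 → 20/49
merge 25/98 + 33/98 → 29/49
merge 20/49 + 29/49 → 1
L = 13/98 + 10/49 + 25/98 + 33/98 + 20/49 + 29/49 + 1 = 41/14 ≈ 2.929 bits/symbol.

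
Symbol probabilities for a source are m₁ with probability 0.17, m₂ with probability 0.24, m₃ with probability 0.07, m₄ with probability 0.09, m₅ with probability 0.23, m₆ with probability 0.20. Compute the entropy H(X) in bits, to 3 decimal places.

2.462 bits

H = −Σ pᵢ log₂ pᵢ.
−0.17·log₂(0.17) = 0.4346
−0.24·log₂(0.24) = 0.4941
−0.07·log₂(0.07) = 0.2686
−0.09·log₂(0.09) = 0.3127
−0.23·log₂(0.23) = 0.4877
−0.20·log₂(0.20) = 0.4644
Sum ≈ 2.4620 → 2.462 bits.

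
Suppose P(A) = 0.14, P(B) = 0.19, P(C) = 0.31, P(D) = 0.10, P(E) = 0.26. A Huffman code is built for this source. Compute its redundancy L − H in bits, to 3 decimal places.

0.026 bits

Entropy H = −Σ p log₂ p ≈ 2.2136 bits.
Huffman merges: 1/10+7/50→6/25; 19/100+6/25→43/100; 13/50+31/100→57/100; 43/100+57/100→1. L = 56/25 ≈ 2.2400.
L − H = 2.2400 − 2.2136 = 0.026 bits.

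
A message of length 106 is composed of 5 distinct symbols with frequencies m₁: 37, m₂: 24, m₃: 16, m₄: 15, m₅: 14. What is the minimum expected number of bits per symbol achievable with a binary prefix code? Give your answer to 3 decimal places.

Probabilities are the counts divided by 106.
Repeatedly combine the two least-probable nodes; the expected code length is the sum of the merged weights.
merge 7/53 + 15/106 → 29/106
merge 8/53 + 12/53 → 20/53
merge 29/106 + 37/106 → 33/53
merge 20/53 + 33/53 → 1
L = 29/106 + 20/53 + 33/53 + 1 = 241/106 ≈ 2.274 bits/symbol.

2.274 bits/symbol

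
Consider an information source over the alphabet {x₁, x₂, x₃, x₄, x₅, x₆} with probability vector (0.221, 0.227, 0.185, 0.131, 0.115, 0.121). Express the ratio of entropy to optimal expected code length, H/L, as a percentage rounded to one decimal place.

99.1%

Entropy H = −Σ p log₂ p ≈ 2.5289 bits.
Huffman merges: 23/200+121/1000→59/250; 131/1000+37/200→79/250; 221/1000+227/1000→56/125; 59/250+79/250→69/125; 56/125+69/125→1. L = 319/125 ≈ 2.5520.
Efficiency = H/L = 2.5289/2.5520 = 99.1%.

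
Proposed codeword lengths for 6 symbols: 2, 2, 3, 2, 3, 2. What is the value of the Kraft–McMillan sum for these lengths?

With common denominator 2^3 = 8: Σ 2^(−ℓᵢ) = 2/8 + 2/8 + 1/8 + 2/8 + 1/8 + 2/8 = 10/8 = 1.25.

1.25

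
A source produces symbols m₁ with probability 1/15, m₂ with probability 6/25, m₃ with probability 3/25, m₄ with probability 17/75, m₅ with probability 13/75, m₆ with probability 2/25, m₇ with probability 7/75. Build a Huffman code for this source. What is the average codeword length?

Repeatedly combine the two least-probable nodes; the expected code length is the sum of the merged weights.
merge 1/15 + 2/25 → 11/75
merge 7/75 + 3/25 → 16/75
merge 11/75 + 13/75 → 8/25
merge 16/75 + 17/75 → 11/25
merge 6/25 + 8/25 → 14/25
merge 11/25 + 14/25 → 1
L = 11/75 + 16/75 + 8/25 + 11/25 + 14/25 + 1 = 67/25 = 2.68 bits/symbol.

2.68 bits/symbol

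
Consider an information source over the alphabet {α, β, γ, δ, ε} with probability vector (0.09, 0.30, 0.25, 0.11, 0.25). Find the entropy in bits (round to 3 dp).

2.184 bits

H = −Σ pᵢ log₂ pᵢ.
−0.09·log₂(0.09) = 0.3127
−0.30·log₂(0.30) = 0.5211
−0.25·log₂(0.25) = 0.5000
−0.11·log₂(0.11) = 0.3503
−0.25·log₂(0.25) = 0.5000
Sum ≈ 2.1840 → 2.184 bits.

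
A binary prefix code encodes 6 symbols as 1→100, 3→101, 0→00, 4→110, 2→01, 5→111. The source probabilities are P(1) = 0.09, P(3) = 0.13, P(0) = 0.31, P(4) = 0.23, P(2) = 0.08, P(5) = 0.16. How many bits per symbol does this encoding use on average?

2.61 bits/symbol

L̄ = Σ pᵢ·ℓᵢ = 0.09·3 + 0.13·3 + 0.31·2 + 0.23·3 + 0.08·2 + 0.16·3 = 2.61 bits/symbol.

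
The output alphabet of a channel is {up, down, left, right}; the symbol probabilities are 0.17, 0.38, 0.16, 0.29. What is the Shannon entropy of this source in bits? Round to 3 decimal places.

H = −Σ pᵢ log₂ pᵢ.
−0.17·log₂(0.17) = 0.4346
−0.38·log₂(0.38) = 0.5305
−0.16·log₂(0.16) = 0.4230
−0.29·log₂(0.29) = 0.5179
Sum ≈ 1.9060 → 1.906 bits.

1.906 bits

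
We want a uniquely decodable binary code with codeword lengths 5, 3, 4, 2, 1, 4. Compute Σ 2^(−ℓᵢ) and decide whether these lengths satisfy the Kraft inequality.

1.03125; no

With common denominator 2^5 = 32: Σ 2^(−ℓᵢ) = 1/32 + 4/32 + 2/32 + 8/32 + 16/32 + 2/32 = 33/32 = 1.03125.
Kraft's inequality requires Σ ≤ 1; here Σ = 1.03125 > 1, so no such prefix code exists.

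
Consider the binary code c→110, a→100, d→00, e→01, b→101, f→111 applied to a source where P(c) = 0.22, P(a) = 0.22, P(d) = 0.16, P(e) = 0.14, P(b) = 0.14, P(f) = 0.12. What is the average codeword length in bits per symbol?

L̄ = Σ pᵢ·ℓᵢ = 0.22·3 + 0.22·3 + 0.16·2 + 0.14·2 + 0.14·3 + 0.12·3 = 2.7 bits/symbol.

2.7 bits/symbol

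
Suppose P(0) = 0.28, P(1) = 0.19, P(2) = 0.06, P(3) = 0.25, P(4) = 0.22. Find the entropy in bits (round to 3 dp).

2.194 bits

H = −Σ pᵢ log₂ pᵢ.
−0.28·log₂(0.28) = 0.5142
−0.19·log₂(0.19) = 0.4552
−0.06·log₂(0.06) = 0.2435
−0.25·log₂(0.25) = 0.5000
−0.22·log₂(0.22) = 0.4806
Sum ≈ 2.1936 → 2.194 bits.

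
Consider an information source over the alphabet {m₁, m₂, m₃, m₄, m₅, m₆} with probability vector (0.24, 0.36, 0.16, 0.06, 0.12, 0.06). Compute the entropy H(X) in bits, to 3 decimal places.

H = −Σ pᵢ log₂ pᵢ.
−0.24·log₂(0.24) = 0.4941
−0.36·log₂(0.36) = 0.5306
−0.16·log₂(0.16) = 0.4230
−0.06·log₂(0.06) = 0.2435
−0.12·log₂(0.12) = 0.3671
−0.06·log₂(0.06) = 0.2435
Sum ≈ 2.3019 → 2.302 bits.

2.302 bits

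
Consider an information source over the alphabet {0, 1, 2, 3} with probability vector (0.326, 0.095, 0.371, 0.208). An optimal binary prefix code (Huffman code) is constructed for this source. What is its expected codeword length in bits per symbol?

1.932 bits/symbol

Repeatedly combine the two least-probable nodes; the expected code length is the sum of the merged weights.
merge 19/200 + 26/125 → 303/1000
merge 303/1000 + 163/500 → 629/1000
merge 371/1000 + 629/1000 → 1
L = 303/1000 + 629/1000 + 1 = 483/250 = 1.932 bits/symbol.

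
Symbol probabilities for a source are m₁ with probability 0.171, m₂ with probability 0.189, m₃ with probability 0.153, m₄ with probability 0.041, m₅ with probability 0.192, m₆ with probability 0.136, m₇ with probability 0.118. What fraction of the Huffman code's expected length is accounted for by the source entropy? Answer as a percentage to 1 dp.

97.4%

Entropy H = −Σ p log₂ p ≈ 2.7057 bits.
Huffman merges: 41/1000+59/500→159/1000; 17/125+153/1000→289/1000; 159/1000+171/1000→33/100; 189/1000+24/125→381/1000; 289/1000+33/100→619/1000; 381/1000+619/1000→1. L = 1389/500 ≈ 2.7780.
Efficiency = H/L = 2.7057/2.7780 = 97.4%.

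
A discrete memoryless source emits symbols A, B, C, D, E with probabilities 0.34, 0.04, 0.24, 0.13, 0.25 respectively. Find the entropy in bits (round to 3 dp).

H = −Σ pᵢ log₂ pᵢ.
−0.34·log₂(0.34) = 0.5292
−0.04·log₂(0.04) = 0.1858
−0.24·log₂(0.24) = 0.4941
−0.13·log₂(0.13) = 0.3826
−0.25·log₂(0.25) = 0.5000
Sum ≈ 2.0917 → 2.092 bits.

2.092 bits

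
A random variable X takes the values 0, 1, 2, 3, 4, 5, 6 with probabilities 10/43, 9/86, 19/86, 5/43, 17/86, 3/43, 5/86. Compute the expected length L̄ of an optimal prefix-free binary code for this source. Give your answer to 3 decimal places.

Repeatedly combine the two least-probable nodes; the expected code length is the sum of the merged weights.
merge 5/86 + 3/43 → 11/86
merge 9/86 + 5/43 → 19/86
merge 11/86 + 17/86 → 14/43
merge 19/86 + 19/86 → 19/43
merge 10/43 + 14/43 → 24/43
merge 19/43 + 24/43 → 1
L = 11/86 + 19/86 + 14/43 + 19/43 + 24/43 + 1 = 115/43 ≈ 2.674 bits/symbol.

2.674 bits/symbol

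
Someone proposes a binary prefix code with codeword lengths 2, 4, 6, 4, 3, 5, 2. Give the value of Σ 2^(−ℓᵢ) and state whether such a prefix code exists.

0.796875; yes

With common denominator 2^6 = 64: Σ 2^(−ℓᵢ) = 16/64 + 4/64 + 1/64 + 4/64 + 8/64 + 2/64 + 16/64 = 51/64 = 0.796875.
Kraft's inequality requires Σ ≤ 1; here Σ = 0.796875 ≤ 1, so such a prefix code exists.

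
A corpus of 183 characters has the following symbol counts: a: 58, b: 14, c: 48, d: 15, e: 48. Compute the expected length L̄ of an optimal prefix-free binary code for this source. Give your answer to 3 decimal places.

Probabilities are the counts divided by 183.
Repeatedly combine the two least-probable nodes; the expected code length is the sum of the merged weights.
merge 14/183 + 5/61 → 29/183
merge 29/183 + 16/61 → 77/183
merge 16/61 + 58/183 → 106/183
merge 77/183 + 106/183 → 1
L = 29/183 + 77/183 + 106/183 + 1 = 395/183 ≈ 2.158 bits/symbol.

2.158 bits/symbol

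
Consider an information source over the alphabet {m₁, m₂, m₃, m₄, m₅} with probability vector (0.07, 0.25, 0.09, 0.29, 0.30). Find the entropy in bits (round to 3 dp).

2.120 bits

H = −Σ pᵢ log₂ pᵢ.
−0.07·log₂(0.07) = 0.2686
−0.25·log₂(0.25) = 0.5000
−0.09·log₂(0.09) = 0.3127
−0.29·log₂(0.29) = 0.5179
−0.30·log₂(0.30) = 0.5211
Sum ≈ 2.1202 → 2.120 bits.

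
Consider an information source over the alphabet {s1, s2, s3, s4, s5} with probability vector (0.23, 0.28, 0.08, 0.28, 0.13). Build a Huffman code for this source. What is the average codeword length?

2.21 bits/symbol

Repeatedly combine the two least-probable nodes; the expected code length is the sum of the merged weights.
merge 2/25 + 13/100 → 21/100
merge 21/100 + 23/100 → 11/25
merge 7/25 + 7/25 → 14/25
merge 11/25 + 14/25 → 1
L = 21/100 + 11/25 + 14/25 + 1 = 221/100 = 2.21 bits/symbol.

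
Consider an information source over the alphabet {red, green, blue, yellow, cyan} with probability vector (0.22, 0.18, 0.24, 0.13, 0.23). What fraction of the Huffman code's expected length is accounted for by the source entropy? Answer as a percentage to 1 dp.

99.1%

Entropy H = −Σ p log₂ p ≈ 2.2903 bits.
Huffman merges: 13/100+9/50→31/100; 11/50+23/100→9/20; 6/25+31/100→11/20; 9/20+11/20→1. L = 231/100 ≈ 2.3100.
Efficiency = H/L = 2.2903/2.3100 = 99.1%.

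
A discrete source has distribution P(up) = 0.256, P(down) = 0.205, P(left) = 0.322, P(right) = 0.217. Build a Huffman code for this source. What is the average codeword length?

Repeatedly combine the two least-probable nodes; the expected code length is the sum of the merged weights.
merge 41/200 + 217/1000 → 211/500
merge 32/125 + 161/500 → 289/500
merge 211/500 + 289/500 → 1
L = 211/500 + 289/500 + 1 = 2 bits/symbol.

2 bits/symbol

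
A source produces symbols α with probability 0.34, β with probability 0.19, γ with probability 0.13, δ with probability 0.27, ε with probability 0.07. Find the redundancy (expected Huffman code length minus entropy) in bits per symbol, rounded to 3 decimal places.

Entropy H = −Σ p log₂ p ≈ 2.1456 bits.
Huffman merges: 7/100+13/100→1/5; 19/100+1/5→39/100; 27/100+17/50→61/100; 39/100+61/100→1. L = 11/5 ≈ 2.2000.
L − H = 2.2000 − 2.1456 = 0.054 bits.

0.054 bits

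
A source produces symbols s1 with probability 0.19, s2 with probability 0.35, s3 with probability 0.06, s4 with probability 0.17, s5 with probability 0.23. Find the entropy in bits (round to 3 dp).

2.151 bits

H = −Σ pᵢ log₂ pᵢ.
−0.19·log₂(0.19) = 0.4552
−0.35·log₂(0.35) = 0.5301
−0.06·log₂(0.06) = 0.2435
−0.17·log₂(0.17) = 0.4346
−0.23·log₂(0.23) = 0.4877
Sum ≈ 2.1511 → 2.151 bits.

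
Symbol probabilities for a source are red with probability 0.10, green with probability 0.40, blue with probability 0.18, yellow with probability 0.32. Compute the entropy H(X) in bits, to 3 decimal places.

1.832 bits

H = −Σ pᵢ log₂ pᵢ.
−0.10·log₂(0.10) = 0.3322
−0.40·log₂(0.40) = 0.5288
−0.18·log₂(0.18) = 0.4453
−0.32·log₂(0.32) = 0.5260
Sum ≈ 1.8323 → 1.832 bits.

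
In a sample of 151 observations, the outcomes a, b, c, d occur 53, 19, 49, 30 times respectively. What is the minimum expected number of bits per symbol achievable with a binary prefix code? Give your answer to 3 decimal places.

Probabilities are the counts divided by 151.
Repeatedly combine the two least-probable nodes; the expected code length is the sum of the merged weights.
merge 19/151 + 30/151 → 49/151
merge 49/151 + 49/151 → 98/151
merge 53/151 + 98/151 → 1
L = 49/151 + 98/151 + 1 = 298/151 ≈ 1.974 bits/symbol.

1.974 bits/symbol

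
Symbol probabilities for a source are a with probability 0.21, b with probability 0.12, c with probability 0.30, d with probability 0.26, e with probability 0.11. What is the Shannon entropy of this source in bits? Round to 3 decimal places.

H = −Σ pᵢ log₂ pᵢ.
−0.21·log₂(0.21) = 0.4728
−0.12·log₂(0.12) = 0.3671
−0.30·log₂(0.30) = 0.5211
−0.26·log₂(0.26) = 0.5053
−0.11·log₂(0.11) = 0.3503
Sum ≈ 2.2166 → 2.217 bits.

2.217 bits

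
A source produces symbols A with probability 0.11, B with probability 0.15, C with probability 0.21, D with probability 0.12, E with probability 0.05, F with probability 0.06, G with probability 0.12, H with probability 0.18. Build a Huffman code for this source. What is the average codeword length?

2.9 bits/symbol

Repeatedly combine the two least-probable nodes; the expected code length is the sum of the merged weights.
merge 1/20 + 3/50 → 11/100
merge 11/100 + 11/100 → 11/50
merge 3/25 + 3/25 → 6/25
merge 3/20 + 9/50 → 33/100
merge 21/100 + 11/50 → 43/100
merge 6/25 + 33/100 → 57/100
merge 43/100 + 57/100 → 1
L = 11/100 + 11/50 + 6/25 + 33/100 + 43/100 + 57/100 + 1 = 29/10 = 2.9 bits/symbol.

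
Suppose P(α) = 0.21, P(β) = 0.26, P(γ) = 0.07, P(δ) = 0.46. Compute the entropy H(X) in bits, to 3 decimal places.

1.762 bits

H = −Σ pᵢ log₂ pᵢ.
−0.21·log₂(0.21) = 0.4728
−0.26·log₂(0.26) = 0.5053
−0.07·log₂(0.07) = 0.2686
−0.46·log₂(0.46) = 0.5153
Sum ≈ 1.7620 → 1.762 bits.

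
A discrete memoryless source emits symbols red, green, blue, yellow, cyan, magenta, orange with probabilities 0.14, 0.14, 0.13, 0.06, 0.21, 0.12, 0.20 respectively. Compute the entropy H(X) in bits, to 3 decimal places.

2.725 bits

H = −Σ pᵢ log₂ pᵢ.
−0.14·log₂(0.14) = 0.3971
−0.14·log₂(0.14) = 0.3971
−0.13·log₂(0.13) = 0.3826
−0.06·log₂(0.06) = 0.2435
−0.21·log₂(0.21) = 0.4728
−0.12·log₂(0.12) = 0.3671
−0.20·log₂(0.20) = 0.4644
Sum ≈ 2.7247 → 2.725 bits.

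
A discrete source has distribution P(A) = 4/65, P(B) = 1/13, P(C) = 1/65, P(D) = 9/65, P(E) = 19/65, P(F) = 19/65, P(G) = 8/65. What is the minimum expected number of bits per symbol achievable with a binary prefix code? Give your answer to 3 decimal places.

2.492 bits/symbol

Repeatedly combine the two least-probable nodes; the expected code length is the sum of the merged weights.
merge 1/65 + 4/65 → 1/13
merge 1/13 + 1/13 → 2/13
merge 8/65 + 9/65 → 17/65
merge 2/13 + 17/65 → 27/65
merge 19/65 + 19/65 → 38/65
merge 27/65 + 38/65 → 1
L = 1/13 + 2/13 + 17/65 + 27/65 + 38/65 + 1 = 162/65 ≈ 2.492 bits/symbol.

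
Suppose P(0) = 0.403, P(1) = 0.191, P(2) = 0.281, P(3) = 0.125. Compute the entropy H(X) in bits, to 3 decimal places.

1.874 bits

H = −Σ pᵢ log₂ pᵢ.
−0.403·log₂(0.403) = 0.5284
−0.191·log₂(0.191) = 0.4562
−0.281·log₂(0.281) = 0.5146
−0.125·log₂(0.125) = 0.3750
Sum ≈ 1.8742 → 1.874 bits.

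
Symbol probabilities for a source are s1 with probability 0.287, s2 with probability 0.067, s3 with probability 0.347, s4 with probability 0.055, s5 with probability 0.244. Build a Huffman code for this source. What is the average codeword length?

Repeatedly combine the two least-probable nodes; the expected code length is the sum of the merged weights.
merge 11/200 + 67/1000 → 61/500
merge 61/500 + 61/250 → 183/500
merge 287/1000 + 347/1000 → 317/500
merge 183/500 + 317/500 → 1
L = 61/500 + 183/500 + 317/500 + 1 = 1061/500 = 2.122 bits/symbol.

2.122 bits/symbol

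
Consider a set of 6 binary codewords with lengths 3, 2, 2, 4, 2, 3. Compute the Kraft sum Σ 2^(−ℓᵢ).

1.0625

With common denominator 2^4 = 16: Σ 2^(−ℓᵢ) = 2/16 + 4/16 + 4/16 + 1/16 + 4/16 + 2/16 = 17/16 = 1.0625.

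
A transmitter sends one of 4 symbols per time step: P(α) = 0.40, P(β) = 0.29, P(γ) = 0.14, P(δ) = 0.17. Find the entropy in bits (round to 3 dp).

1.878 bits

H = −Σ pᵢ log₂ pᵢ.
−0.40·log₂(0.40) = 0.5288
−0.29·log₂(0.29) = 0.5179
−0.14·log₂(0.14) = 0.3971
−0.17·log₂(0.17) = 0.4346
Sum ≈ 1.8784 → 1.878 bits.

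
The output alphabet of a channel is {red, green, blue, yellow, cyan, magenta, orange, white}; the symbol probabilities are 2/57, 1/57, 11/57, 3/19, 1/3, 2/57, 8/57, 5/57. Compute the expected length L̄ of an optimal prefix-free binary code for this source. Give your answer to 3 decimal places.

Repeatedly combine the two least-probable nodes; the expected code length is the sum of the merged weights.
merge 1/57 + 2/57 → 1/19
merge 2/57 + 1/19 → 5/57
merge 5/57 + 5/57 → 10/57
merge 8/57 + 3/19 → 17/57
merge 10/57 + 11/57 → 7/19
merge 17/57 + 1/3 → 12/19
merge 7/19 + 12/19 → 1
L = 1/19 + 5/57 + 10/57 + 17/57 + 7/19 + 12/19 + 1 = 149/57 ≈ 2.614 bits/symbol.

2.614 bits/symbol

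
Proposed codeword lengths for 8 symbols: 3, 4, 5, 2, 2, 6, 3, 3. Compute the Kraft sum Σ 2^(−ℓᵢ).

0.984375

With common denominator 2^6 = 64: Σ 2^(−ℓᵢ) = 8/64 + 4/64 + 2/64 + 16/64 + 16/64 + 1/64 + 8/64 + 8/64 = 63/64 = 0.984375.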